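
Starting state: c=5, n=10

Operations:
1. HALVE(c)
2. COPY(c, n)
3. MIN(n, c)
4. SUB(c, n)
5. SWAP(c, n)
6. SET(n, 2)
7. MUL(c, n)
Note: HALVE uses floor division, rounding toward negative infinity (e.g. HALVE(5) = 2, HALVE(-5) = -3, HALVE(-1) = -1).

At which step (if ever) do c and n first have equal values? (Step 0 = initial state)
Step 2

c and n first become equal after step 2.

Comparing values at each step:
Initial: c=5, n=10
After step 1: c=2, n=10
After step 2: c=10, n=10 ← equal!
After step 3: c=10, n=10 ← equal!
After step 4: c=0, n=10
After step 5: c=10, n=0
After step 6: c=10, n=2
After step 7: c=20, n=2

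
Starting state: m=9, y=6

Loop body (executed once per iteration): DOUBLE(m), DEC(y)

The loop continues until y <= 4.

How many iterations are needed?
2

Tracing iterations:
Initial: m=9, y=6
After iteration 1: m=18, y=5
After iteration 2: m=36, y=4
y <= 4 now holds, so the loop exits after 2 iterations.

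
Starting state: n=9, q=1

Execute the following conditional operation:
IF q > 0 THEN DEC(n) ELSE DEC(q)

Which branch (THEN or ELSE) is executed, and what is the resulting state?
Branch: THEN, Final state: n=8, q=1

Evaluating condition: q > 0
q = 1
Condition is True, so THEN branch executes
After DEC(n): n=8, q=1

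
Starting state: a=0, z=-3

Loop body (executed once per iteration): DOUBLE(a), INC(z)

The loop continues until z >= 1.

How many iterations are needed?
4

Tracing iterations:
Initial: a=0, z=-3
After iteration 1: a=0, z=-2
After iteration 2: a=0, z=-1
After iteration 3: a=0, z=0
After iteration 4: a=0, z=1
z >= 1 now holds, so the loop exits after 4 iterations.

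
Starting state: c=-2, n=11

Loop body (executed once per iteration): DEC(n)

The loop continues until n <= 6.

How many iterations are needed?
5

Tracing iterations:
Initial: c=-2, n=11
After iteration 1: c=-2, n=10
After iteration 2: c=-2, n=9
After iteration 3: c=-2, n=8
After iteration 4: c=-2, n=7
After iteration 5: c=-2, n=6
n <= 6 now holds, so the loop exits after 5 iterations.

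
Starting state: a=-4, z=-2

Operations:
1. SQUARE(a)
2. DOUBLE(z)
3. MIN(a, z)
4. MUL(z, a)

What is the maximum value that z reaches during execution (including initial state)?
16

Values of z at each step:
Initial: z = -2
After step 1: z = -2
After step 2: z = -4
After step 3: z = -4
After step 4: z = 16 ← maximum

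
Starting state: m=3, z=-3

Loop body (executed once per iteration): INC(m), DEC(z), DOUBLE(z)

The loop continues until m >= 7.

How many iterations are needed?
4

Tracing iterations:
Initial: m=3, z=-3
After iteration 1: m=4, z=-8
After iteration 2: m=5, z=-18
After iteration 3: m=6, z=-38
After iteration 4: m=7, z=-78
m >= 7 now holds, so the loop exits after 4 iterations.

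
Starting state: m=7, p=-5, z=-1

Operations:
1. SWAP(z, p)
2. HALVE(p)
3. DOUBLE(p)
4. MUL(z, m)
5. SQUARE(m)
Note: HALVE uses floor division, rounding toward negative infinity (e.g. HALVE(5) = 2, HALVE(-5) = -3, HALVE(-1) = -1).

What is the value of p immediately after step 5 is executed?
p = -2

Tracing p through execution:
Initial: p = -5
After step 1 (SWAP(z, p)): p = -1
After step 2 (HALVE(p)): p = -1
After step 3 (DOUBLE(p)): p = -2
After step 4 (MUL(z, m)): p = -2
After step 5 (SQUARE(m)): p = -2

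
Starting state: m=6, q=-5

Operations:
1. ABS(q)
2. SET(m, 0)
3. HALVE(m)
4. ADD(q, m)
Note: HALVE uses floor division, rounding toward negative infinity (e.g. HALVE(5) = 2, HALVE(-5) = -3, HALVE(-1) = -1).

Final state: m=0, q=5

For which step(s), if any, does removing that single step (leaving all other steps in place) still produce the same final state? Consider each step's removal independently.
Step(s) 3, 4

Testing removal of each single step:
Without step 1: final = m=0, q=-5 (different)
Without step 2: final = m=3, q=8 (different)
Without step 3: final = m=0, q=5 (same)
Without step 4: final = m=0, q=5 (same)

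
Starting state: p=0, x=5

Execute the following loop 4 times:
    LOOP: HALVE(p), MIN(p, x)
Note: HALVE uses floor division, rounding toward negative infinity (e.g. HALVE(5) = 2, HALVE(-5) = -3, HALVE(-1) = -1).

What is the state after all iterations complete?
p=0, x=5

Iteration trace:
Start: p=0, x=5
After iteration 1: p=0, x=5
After iteration 2: p=0, x=5
After iteration 3: p=0, x=5
After iteration 4: p=0, x=5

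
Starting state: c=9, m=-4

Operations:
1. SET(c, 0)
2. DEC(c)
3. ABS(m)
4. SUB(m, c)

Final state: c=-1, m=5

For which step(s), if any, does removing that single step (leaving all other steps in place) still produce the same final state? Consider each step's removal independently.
None - removing any single step changes the final result

Testing removal of each single step:
Without step 1: final = c=8, m=-4 (different)
Without step 2: final = c=0, m=4 (different)
Without step 3: final = c=-1, m=-3 (different)
Without step 4: final = c=-1, m=4 (different)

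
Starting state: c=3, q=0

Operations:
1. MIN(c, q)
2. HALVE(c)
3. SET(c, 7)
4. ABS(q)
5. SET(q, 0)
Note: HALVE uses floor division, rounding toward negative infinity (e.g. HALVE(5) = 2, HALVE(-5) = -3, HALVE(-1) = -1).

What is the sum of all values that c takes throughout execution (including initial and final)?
24

Values of c at each step:
Initial: c = 3
After step 1: c = 0
After step 2: c = 0
After step 3: c = 7
After step 4: c = 7
After step 5: c = 7
Sum = 3 + 0 + 0 + 7 + 7 + 7 = 24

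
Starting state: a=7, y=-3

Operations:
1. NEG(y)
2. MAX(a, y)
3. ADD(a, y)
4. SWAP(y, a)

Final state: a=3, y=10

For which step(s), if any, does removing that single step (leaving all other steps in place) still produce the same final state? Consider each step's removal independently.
Step(s) 2

Testing removal of each single step:
Without step 1: final = a=-3, y=4 (different)
Without step 2: final = a=3, y=10 (same)
Without step 3: final = a=3, y=7 (different)
Without step 4: final = a=10, y=3 (different)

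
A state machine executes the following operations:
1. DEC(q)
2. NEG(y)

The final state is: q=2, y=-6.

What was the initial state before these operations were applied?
q=3, y=6

Working backwards:
Final state: q=2, y=-6
Before step 2 (NEG(y)): q=2, y=6
Before step 1 (DEC(q)): q=3, y=6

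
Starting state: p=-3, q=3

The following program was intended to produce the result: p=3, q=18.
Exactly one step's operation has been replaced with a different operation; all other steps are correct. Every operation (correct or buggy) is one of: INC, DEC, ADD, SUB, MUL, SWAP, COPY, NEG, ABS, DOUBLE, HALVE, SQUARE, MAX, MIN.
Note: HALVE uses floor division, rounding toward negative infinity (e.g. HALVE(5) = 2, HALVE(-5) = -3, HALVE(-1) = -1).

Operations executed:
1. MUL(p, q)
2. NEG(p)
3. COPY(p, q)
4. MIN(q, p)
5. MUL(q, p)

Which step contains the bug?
Step 4

Trace with buggy code:
Initial: p=-3, q=3
After step 1: p=-9, q=3
After step 2: p=9, q=3
After step 3: p=3, q=3
After step 4: p=3, q=3
After step 5: p=3, q=9
Actual final p=3, q=9 ≠ expected p=3, q=18.
Step 4 is the only position where a single-operation replacement can produce the expected result.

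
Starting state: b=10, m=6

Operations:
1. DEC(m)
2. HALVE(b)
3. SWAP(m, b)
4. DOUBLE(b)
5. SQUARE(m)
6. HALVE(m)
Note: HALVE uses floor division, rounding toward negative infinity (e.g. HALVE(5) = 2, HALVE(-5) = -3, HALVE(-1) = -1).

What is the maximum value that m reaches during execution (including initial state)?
25

Values of m at each step:
Initial: m = 6
After step 1: m = 5
After step 2: m = 5
After step 3: m = 5
After step 4: m = 5
After step 5: m = 25 ← maximum
After step 6: m = 12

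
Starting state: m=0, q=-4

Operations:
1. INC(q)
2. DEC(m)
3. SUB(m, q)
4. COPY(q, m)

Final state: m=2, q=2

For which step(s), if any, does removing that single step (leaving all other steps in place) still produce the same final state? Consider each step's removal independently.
None - removing any single step changes the final result

Testing removal of each single step:
Without step 1: final = m=3, q=3 (different)
Without step 2: final = m=3, q=3 (different)
Without step 3: final = m=-1, q=-1 (different)
Without step 4: final = m=2, q=-3 (different)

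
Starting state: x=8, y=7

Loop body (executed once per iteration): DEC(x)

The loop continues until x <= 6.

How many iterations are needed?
2

Tracing iterations:
Initial: x=8, y=7
After iteration 1: x=7, y=7
After iteration 2: x=6, y=7
x <= 6 now holds, so the loop exits after 2 iterations.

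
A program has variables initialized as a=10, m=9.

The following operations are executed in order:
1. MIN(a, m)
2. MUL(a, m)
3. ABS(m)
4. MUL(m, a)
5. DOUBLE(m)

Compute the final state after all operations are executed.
{a: 81, m: 1458}

Step-by-step execution:
Initial: a=10, m=9
After step 1 (MIN(a, m)): a=9, m=9
After step 2 (MUL(a, m)): a=81, m=9
After step 3 (ABS(m)): a=81, m=9
After step 4 (MUL(m, a)): a=81, m=729
After step 5 (DOUBLE(m)): a=81, m=1458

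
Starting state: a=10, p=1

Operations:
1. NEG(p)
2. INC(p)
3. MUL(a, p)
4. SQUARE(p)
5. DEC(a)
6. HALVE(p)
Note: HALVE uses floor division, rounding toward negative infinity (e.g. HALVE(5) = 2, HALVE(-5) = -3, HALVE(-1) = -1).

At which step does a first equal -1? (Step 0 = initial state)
Step 5

Tracing a:
Initial: a = 10
After step 1: a = 10
After step 2: a = 10
After step 3: a = 0
After step 4: a = 0
After step 5: a = -1 ← first occurrence
After step 6: a = -1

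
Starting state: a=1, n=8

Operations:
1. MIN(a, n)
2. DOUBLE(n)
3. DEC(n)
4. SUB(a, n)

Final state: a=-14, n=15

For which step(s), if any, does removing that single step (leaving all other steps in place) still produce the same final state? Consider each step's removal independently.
Step(s) 1

Testing removal of each single step:
Without step 1: final = a=-14, n=15 (same)
Without step 2: final = a=-6, n=7 (different)
Without step 3: final = a=-15, n=16 (different)
Without step 4: final = a=1, n=15 (different)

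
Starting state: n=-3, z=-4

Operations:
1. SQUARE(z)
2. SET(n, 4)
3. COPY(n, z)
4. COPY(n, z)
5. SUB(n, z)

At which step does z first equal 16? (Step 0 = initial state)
Step 1

Tracing z:
Initial: z = -4
After step 1: z = 16 ← first occurrence
After step 2: z = 16
After step 3: z = 16
After step 4: z = 16
After step 5: z = 16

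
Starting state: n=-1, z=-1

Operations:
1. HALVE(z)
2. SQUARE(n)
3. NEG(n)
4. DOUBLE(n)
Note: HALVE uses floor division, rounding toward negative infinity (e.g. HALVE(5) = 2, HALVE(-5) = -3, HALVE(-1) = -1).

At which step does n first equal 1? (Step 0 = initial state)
Step 2

Tracing n:
Initial: n = -1
After step 1: n = -1
After step 2: n = 1 ← first occurrence
After step 3: n = -1
After step 4: n = -2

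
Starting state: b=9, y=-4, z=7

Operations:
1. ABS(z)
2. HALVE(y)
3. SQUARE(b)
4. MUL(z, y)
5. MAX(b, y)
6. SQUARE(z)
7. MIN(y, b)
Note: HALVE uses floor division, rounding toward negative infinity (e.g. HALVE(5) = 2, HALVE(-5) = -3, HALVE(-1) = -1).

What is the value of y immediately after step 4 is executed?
y = -2

Tracing y through execution:
Initial: y = -4
After step 1 (ABS(z)): y = -4
After step 2 (HALVE(y)): y = -2
After step 3 (SQUARE(b)): y = -2
After step 4 (MUL(z, y)): y = -2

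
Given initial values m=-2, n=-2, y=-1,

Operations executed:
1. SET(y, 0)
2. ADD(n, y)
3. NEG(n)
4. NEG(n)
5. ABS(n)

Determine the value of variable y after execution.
y = 0

Tracing execution:
Step 1: SET(y, 0) → y = 0
Step 2: ADD(n, y) → y = 0
Step 3: NEG(n) → y = 0
Step 4: NEG(n) → y = 0
Step 5: ABS(n) → y = 0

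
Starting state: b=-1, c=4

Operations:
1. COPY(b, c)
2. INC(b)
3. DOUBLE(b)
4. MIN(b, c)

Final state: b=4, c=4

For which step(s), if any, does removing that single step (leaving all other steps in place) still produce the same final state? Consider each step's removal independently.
Step(s) 2, 3

Testing removal of each single step:
Without step 1: final = b=0, c=4 (different)
Without step 2: final = b=4, c=4 (same)
Without step 3: final = b=4, c=4 (same)
Without step 4: final = b=10, c=4 (different)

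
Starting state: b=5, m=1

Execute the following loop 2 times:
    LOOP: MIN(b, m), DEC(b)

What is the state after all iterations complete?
b=-1, m=1

Iteration trace:
Start: b=5, m=1
After iteration 1: b=0, m=1
After iteration 2: b=-1, m=1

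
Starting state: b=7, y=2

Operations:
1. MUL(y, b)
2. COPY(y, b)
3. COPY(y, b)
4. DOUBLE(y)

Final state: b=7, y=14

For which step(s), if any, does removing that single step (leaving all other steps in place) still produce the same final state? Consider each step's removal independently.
Step(s) 1, 2, 3

Testing removal of each single step:
Without step 1: final = b=7, y=14 (same)
Without step 2: final = b=7, y=14 (same)
Without step 3: final = b=7, y=14 (same)
Without step 4: final = b=7, y=7 (different)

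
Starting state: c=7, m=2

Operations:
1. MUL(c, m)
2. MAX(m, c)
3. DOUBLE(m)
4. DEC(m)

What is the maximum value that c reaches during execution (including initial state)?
14

Values of c at each step:
Initial: c = 7
After step 1: c = 14 ← maximum
After step 2: c = 14
After step 3: c = 14
After step 4: c = 14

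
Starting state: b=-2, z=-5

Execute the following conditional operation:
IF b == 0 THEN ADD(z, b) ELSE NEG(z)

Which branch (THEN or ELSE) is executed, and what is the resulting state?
Branch: ELSE, Final state: b=-2, z=5

Evaluating condition: b == 0
b = -2
Condition is False, so ELSE branch executes
After NEG(z): b=-2, z=5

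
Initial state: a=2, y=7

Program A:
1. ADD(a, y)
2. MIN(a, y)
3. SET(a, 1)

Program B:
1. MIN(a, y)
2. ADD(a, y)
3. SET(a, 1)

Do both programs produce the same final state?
Yes

Program A final state: a=1, y=7
Program B final state: a=1, y=7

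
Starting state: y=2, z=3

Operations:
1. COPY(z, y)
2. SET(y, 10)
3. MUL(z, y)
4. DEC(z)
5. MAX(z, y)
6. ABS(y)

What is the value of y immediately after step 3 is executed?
y = 10

Tracing y through execution:
Initial: y = 2
After step 1 (COPY(z, y)): y = 2
After step 2 (SET(y, 10)): y = 10
After step 3 (MUL(z, y)): y = 10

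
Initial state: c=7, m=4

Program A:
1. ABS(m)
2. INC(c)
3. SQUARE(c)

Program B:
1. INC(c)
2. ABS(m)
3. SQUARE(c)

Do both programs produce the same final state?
Yes

Program A final state: c=64, m=4
Program B final state: c=64, m=4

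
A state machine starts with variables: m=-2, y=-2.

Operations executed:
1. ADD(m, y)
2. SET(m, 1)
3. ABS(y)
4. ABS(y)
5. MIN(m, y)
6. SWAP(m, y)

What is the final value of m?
m = 2

Tracing execution:
Step 1: ADD(m, y) → m = -4
Step 2: SET(m, 1) → m = 1
Step 3: ABS(y) → m = 1
Step 4: ABS(y) → m = 1
Step 5: MIN(m, y) → m = 1
Step 6: SWAP(m, y) → m = 2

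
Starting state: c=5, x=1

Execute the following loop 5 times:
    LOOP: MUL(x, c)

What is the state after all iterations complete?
c=5, x=3125

Iteration trace:
Start: c=5, x=1
After iteration 1: c=5, x=5
After iteration 2: c=5, x=25
After iteration 3: c=5, x=125
After iteration 4: c=5, x=625
After iteration 5: c=5, x=3125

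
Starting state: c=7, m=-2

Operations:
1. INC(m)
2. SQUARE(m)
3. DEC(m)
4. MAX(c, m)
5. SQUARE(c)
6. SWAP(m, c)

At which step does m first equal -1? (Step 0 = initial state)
Step 1

Tracing m:
Initial: m = -2
After step 1: m = -1 ← first occurrence
After step 2: m = 1
After step 3: m = 0
After step 4: m = 0
After step 5: m = 0
After step 6: m = 49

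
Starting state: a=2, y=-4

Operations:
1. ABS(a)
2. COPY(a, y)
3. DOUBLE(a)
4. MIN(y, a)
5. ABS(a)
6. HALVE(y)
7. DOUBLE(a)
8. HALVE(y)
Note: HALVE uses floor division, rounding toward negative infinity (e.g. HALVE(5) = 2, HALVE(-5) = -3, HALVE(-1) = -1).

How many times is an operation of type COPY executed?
1

Counting COPY operations:
Step 2: COPY(a, y) ← COPY
Total: 1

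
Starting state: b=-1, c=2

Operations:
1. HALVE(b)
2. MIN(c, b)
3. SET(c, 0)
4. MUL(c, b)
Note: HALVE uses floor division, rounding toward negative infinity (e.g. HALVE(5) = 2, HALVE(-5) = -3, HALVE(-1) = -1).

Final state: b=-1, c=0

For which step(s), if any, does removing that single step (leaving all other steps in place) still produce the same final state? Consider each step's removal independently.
Step(s) 1, 2, 4

Testing removal of each single step:
Without step 1: final = b=-1, c=0 (same)
Without step 2: final = b=-1, c=0 (same)
Without step 3: final = b=-1, c=1 (different)
Without step 4: final = b=-1, c=0 (same)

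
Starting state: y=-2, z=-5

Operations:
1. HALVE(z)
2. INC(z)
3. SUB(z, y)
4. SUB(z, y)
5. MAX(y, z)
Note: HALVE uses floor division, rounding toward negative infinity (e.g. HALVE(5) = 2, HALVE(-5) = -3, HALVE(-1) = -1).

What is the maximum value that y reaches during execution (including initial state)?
2

Values of y at each step:
Initial: y = -2
After step 1: y = -2
After step 2: y = -2
After step 3: y = -2
After step 4: y = -2
After step 5: y = 2 ← maximum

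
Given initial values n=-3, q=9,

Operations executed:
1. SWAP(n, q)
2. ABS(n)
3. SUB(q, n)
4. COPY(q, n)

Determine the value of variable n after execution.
n = 9

Tracing execution:
Step 1: SWAP(n, q) → n = 9
Step 2: ABS(n) → n = 9
Step 3: SUB(q, n) → n = 9
Step 4: COPY(q, n) → n = 9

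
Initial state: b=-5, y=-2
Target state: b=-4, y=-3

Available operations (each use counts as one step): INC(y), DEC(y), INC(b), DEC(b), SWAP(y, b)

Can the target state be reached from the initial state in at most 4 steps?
Yes

Path (2 steps): DEC(y) → INC(b)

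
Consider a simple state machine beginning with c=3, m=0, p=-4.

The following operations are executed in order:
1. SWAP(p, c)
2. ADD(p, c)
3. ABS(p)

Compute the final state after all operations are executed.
{c: -4, m: 0, p: 1}

Step-by-step execution:
Initial: c=3, m=0, p=-4
After step 1 (SWAP(p, c)): c=-4, m=0, p=3
After step 2 (ADD(p, c)): c=-4, m=0, p=-1
After step 3 (ABS(p)): c=-4, m=0, p=1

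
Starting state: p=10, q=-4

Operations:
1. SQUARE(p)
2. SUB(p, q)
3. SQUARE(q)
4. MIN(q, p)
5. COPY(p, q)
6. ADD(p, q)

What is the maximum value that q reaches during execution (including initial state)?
16

Values of q at each step:
Initial: q = -4
After step 1: q = -4
After step 2: q = -4
After step 3: q = 16 ← maximum
After step 4: q = 16
After step 5: q = 16
After step 6: q = 16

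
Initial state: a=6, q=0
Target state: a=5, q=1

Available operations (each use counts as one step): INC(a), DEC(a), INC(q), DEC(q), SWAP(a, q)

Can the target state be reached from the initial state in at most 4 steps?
Yes

Path (2 steps): DEC(a) → INC(q)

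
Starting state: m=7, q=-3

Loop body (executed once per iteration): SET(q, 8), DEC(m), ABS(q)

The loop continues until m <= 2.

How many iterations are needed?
5

Tracing iterations:
Initial: m=7, q=-3
After iteration 1: m=6, q=8
After iteration 2: m=5, q=8
After iteration 3: m=4, q=8
After iteration 4: m=3, q=8
After iteration 5: m=2, q=8
m <= 2 now holds, so the loop exits after 5 iterations.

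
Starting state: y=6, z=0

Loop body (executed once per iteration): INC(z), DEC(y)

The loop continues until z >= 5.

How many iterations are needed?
5

Tracing iterations:
Initial: y=6, z=0
After iteration 1: y=5, z=1
After iteration 2: y=4, z=2
After iteration 3: y=3, z=3
After iteration 4: y=2, z=4
After iteration 5: y=1, z=5
z >= 5 now holds, so the loop exits after 5 iterations.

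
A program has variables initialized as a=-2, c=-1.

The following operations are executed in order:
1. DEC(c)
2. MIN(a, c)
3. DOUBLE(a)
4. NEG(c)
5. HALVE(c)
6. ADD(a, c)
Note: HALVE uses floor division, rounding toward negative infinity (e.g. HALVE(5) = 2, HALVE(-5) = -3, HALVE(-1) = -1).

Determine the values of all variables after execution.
{a: -3, c: 1}

Step-by-step execution:
Initial: a=-2, c=-1
After step 1 (DEC(c)): a=-2, c=-2
After step 2 (MIN(a, c)): a=-2, c=-2
After step 3 (DOUBLE(a)): a=-4, c=-2
After step 4 (NEG(c)): a=-4, c=2
After step 5 (HALVE(c)): a=-4, c=1
After step 6 (ADD(a, c)): a=-3, c=1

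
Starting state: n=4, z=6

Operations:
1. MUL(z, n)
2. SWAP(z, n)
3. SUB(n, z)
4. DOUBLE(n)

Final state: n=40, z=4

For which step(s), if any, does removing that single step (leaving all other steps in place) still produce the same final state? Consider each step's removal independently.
None - removing any single step changes the final result

Testing removal of each single step:
Without step 1: final = n=4, z=4 (different)
Without step 2: final = n=-40, z=24 (different)
Without step 3: final = n=48, z=4 (different)
Without step 4: final = n=20, z=4 (different)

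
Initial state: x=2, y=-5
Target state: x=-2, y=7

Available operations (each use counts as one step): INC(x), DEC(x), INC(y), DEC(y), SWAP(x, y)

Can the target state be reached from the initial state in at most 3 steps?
No

The target state cannot be reached within 3 steps.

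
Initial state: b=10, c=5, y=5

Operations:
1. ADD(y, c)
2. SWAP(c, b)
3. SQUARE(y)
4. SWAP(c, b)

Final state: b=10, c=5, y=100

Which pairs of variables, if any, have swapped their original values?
None

Comparing initial and final values:
y: 5 → 100
b: 10 → 10
c: 5 → 5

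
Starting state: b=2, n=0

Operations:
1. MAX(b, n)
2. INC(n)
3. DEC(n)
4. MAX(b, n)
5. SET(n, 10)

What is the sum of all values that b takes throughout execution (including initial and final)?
12

Values of b at each step:
Initial: b = 2
After step 1: b = 2
After step 2: b = 2
After step 3: b = 2
After step 4: b = 2
After step 5: b = 2
Sum = 2 + 2 + 2 + 2 + 2 + 2 = 12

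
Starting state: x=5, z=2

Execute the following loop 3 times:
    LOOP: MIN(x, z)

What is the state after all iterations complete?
x=2, z=2

Iteration trace:
Start: x=5, z=2
After iteration 1: x=2, z=2
After iteration 2: x=2, z=2
After iteration 3: x=2, z=2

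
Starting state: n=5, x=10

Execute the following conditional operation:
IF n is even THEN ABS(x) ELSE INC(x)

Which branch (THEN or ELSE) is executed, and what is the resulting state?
Branch: ELSE, Final state: n=5, x=11

Evaluating condition: n is even
Condition is False, so ELSE branch executes
After INC(x): n=5, x=11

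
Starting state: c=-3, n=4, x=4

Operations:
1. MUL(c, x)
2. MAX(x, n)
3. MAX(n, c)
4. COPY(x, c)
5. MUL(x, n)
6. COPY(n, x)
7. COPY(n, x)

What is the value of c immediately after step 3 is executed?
c = -12

Tracing c through execution:
Initial: c = -3
After step 1 (MUL(c, x)): c = -12
After step 2 (MAX(x, n)): c = -12
After step 3 (MAX(n, c)): c = -12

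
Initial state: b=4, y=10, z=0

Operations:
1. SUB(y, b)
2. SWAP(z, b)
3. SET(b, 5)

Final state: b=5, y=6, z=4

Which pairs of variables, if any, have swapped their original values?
None

Comparing initial and final values:
y: 10 → 6
z: 0 → 4
b: 4 → 5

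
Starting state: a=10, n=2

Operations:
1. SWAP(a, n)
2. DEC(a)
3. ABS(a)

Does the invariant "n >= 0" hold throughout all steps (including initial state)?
Yes

The invariant holds at every step.

State at each step:
Initial: a=10, n=2
After step 1: a=2, n=10
After step 2: a=1, n=10
After step 3: a=1, n=10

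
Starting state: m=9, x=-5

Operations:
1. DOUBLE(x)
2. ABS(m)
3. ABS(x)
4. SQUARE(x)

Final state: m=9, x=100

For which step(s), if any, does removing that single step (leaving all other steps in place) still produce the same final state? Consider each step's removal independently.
Step(s) 2, 3

Testing removal of each single step:
Without step 1: final = m=9, x=25 (different)
Without step 2: final = m=9, x=100 (same)
Without step 3: final = m=9, x=100 (same)
Without step 4: final = m=9, x=10 (different)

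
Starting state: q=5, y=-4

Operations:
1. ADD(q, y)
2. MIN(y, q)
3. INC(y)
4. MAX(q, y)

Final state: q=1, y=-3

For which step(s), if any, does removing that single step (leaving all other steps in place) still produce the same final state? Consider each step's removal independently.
Step(s) 2, 4

Testing removal of each single step:
Without step 1: final = q=5, y=-3 (different)
Without step 2: final = q=1, y=-3 (same)
Without step 3: final = q=1, y=-4 (different)
Without step 4: final = q=1, y=-3 (same)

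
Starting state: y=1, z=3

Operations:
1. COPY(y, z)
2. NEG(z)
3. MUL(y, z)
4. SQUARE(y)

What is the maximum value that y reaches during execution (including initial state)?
81

Values of y at each step:
Initial: y = 1
After step 1: y = 3
After step 2: y = 3
After step 3: y = -9
After step 4: y = 81 ← maximum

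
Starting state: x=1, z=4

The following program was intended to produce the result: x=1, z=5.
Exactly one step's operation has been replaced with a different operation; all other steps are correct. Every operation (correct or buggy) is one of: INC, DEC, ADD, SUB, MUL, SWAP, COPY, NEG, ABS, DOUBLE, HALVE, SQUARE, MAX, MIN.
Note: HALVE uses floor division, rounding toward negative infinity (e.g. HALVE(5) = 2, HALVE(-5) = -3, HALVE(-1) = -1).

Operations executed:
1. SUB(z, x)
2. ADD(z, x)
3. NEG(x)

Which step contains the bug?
Step 3

Trace with buggy code:
Initial: x=1, z=4
After step 1: x=1, z=3
After step 2: x=1, z=4
After step 3: x=-1, z=4
Actual final x=-1, z=4 ≠ expected x=1, z=5.
Step 3 is the only position where a single-operation replacement can produce the expected result.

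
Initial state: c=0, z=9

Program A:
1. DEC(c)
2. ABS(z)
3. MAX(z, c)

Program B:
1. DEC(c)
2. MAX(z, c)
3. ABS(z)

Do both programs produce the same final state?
Yes

Program A final state: c=-1, z=9
Program B final state: c=-1, z=9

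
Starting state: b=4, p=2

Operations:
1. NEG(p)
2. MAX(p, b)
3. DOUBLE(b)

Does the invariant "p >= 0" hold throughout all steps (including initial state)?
No, violated after step 1

The invariant is violated after step 1.

State at each step:
Initial: b=4, p=2
After step 1: b=4, p=-2
After step 2: b=4, p=4
After step 3: b=8, p=4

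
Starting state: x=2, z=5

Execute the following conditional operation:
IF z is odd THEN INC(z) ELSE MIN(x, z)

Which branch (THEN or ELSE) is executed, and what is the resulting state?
Branch: THEN, Final state: x=2, z=6

Evaluating condition: z is odd
Condition is True, so THEN branch executes
After INC(z): x=2, z=6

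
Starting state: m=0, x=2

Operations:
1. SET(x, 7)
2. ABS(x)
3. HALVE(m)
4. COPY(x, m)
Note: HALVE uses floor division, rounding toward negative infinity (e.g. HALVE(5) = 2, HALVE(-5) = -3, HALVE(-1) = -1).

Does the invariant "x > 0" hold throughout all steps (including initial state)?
No, violated after step 4

The invariant is violated after step 4.

State at each step:
Initial: m=0, x=2
After step 1: m=0, x=7
After step 2: m=0, x=7
After step 3: m=0, x=7
After step 4: m=0, x=0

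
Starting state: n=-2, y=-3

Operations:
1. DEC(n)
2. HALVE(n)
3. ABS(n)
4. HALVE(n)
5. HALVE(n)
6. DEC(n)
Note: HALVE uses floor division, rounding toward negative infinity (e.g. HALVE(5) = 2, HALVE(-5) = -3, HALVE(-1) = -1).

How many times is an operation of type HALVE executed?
3

Counting HALVE operations:
Step 2: HALVE(n) ← HALVE
Step 4: HALVE(n) ← HALVE
Step 5: HALVE(n) ← HALVE
Total: 3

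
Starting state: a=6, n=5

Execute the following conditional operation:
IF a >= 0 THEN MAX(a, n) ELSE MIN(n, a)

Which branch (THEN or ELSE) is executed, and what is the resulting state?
Branch: THEN, Final state: a=6, n=5

Evaluating condition: a >= 0
a = 6
Condition is True, so THEN branch executes
After MAX(a, n): a=6, n=5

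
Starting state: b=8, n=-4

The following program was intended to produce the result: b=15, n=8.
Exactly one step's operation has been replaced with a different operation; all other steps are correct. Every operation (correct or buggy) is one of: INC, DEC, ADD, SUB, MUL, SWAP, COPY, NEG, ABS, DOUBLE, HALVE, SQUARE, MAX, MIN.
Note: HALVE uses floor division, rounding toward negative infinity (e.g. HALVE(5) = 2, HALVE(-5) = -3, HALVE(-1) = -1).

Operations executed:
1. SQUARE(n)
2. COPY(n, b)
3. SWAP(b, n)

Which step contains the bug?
Step 2

Trace with buggy code:
Initial: b=8, n=-4
After step 1: b=8, n=16
After step 2: b=8, n=8
After step 3: b=8, n=8
Actual final b=8, n=8 ≠ expected b=15, n=8.
Step 2 is the only position where a single-operation replacement can produce the expected result.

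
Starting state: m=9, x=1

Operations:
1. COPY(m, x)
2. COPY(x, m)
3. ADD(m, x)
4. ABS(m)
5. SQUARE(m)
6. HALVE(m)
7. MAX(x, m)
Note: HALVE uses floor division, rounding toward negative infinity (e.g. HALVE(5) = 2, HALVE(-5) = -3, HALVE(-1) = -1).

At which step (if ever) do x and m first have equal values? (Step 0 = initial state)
Step 1

x and m first become equal after step 1.

Comparing values at each step:
Initial: x=1, m=9
After step 1: x=1, m=1 ← equal!
After step 2: x=1, m=1 ← equal!
After step 3: x=1, m=2
After step 4: x=1, m=2
After step 5: x=1, m=4
After step 6: x=1, m=2
After step 7: x=2, m=2 ← equal!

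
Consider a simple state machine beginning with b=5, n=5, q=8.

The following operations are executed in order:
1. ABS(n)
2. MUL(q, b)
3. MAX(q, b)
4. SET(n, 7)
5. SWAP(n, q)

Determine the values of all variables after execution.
{b: 5, n: 40, q: 7}

Step-by-step execution:
Initial: b=5, n=5, q=8
After step 1 (ABS(n)): b=5, n=5, q=8
After step 2 (MUL(q, b)): b=5, n=5, q=40
After step 3 (MAX(q, b)): b=5, n=5, q=40
After step 4 (SET(n, 7)): b=5, n=7, q=40
After step 5 (SWAP(n, q)): b=5, n=40, q=7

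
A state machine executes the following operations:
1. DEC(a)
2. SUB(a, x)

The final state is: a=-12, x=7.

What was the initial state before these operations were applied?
a=-4, x=7

Working backwards:
Final state: a=-12, x=7
Before step 2 (SUB(a, x)): a=-5, x=7
Before step 1 (DEC(a)): a=-4, x=7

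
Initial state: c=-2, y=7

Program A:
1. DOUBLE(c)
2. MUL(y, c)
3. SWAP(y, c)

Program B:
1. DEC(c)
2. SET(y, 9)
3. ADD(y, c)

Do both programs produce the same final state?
No

Program A final state: c=-28, y=-4
Program B final state: c=-3, y=6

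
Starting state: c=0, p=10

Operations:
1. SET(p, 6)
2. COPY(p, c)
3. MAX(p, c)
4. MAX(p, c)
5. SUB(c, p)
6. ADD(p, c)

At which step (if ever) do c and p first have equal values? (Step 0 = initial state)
Step 2

c and p first become equal after step 2.

Comparing values at each step:
Initial: c=0, p=10
After step 1: c=0, p=6
After step 2: c=0, p=0 ← equal!
After step 3: c=0, p=0 ← equal!
After step 4: c=0, p=0 ← equal!
After step 5: c=0, p=0 ← equal!
After step 6: c=0, p=0 ← equal!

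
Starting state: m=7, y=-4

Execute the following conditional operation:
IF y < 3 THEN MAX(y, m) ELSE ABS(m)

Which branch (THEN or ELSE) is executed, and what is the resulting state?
Branch: THEN, Final state: m=7, y=7

Evaluating condition: y < 3
y = -4
Condition is True, so THEN branch executes
After MAX(y, m): m=7, y=7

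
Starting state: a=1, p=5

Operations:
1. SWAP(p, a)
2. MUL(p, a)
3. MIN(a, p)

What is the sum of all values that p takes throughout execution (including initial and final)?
16

Values of p at each step:
Initial: p = 5
After step 1: p = 1
After step 2: p = 5
After step 3: p = 5
Sum = 5 + 1 + 5 + 5 = 16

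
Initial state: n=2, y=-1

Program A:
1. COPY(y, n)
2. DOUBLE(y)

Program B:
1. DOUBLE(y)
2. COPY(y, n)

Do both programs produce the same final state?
No

Program A final state: n=2, y=4
Program B final state: n=2, y=2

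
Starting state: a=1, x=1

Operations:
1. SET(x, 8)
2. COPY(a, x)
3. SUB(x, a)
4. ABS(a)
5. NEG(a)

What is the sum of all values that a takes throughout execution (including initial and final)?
18

Values of a at each step:
Initial: a = 1
After step 1: a = 1
After step 2: a = 8
After step 3: a = 8
After step 4: a = 8
After step 5: a = -8
Sum = 1 + 1 + 8 + 8 + 8 + -8 = 18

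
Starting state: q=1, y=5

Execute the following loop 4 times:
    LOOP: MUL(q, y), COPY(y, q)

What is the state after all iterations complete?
q=390625, y=390625

Iteration trace:
Start: q=1, y=5
After iteration 1: q=5, y=5
After iteration 2: q=25, y=25
After iteration 3: q=625, y=625
After iteration 4: q=390625, y=390625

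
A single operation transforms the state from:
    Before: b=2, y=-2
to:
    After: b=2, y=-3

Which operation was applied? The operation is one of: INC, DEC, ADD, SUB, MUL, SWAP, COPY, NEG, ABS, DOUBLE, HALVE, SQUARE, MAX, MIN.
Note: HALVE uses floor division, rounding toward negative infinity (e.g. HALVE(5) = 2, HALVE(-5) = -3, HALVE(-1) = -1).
DEC(y)

Analyzing the change:
Before: b=2, y=-2
After: b=2, y=-3
Variable y changed from -2 to -3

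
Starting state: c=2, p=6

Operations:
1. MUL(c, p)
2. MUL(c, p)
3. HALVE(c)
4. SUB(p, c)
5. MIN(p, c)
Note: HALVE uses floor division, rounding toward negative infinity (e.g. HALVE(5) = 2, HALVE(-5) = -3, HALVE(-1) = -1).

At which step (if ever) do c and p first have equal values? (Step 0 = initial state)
Never

c and p never become equal during execution.

Comparing values at each step:
Initial: c=2, p=6
After step 1: c=12, p=6
After step 2: c=72, p=6
After step 3: c=36, p=6
After step 4: c=36, p=-30
After step 5: c=36, p=-30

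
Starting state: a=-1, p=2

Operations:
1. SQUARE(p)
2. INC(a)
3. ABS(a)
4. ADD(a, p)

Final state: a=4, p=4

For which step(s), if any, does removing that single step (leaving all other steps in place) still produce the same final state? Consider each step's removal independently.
Step(s) 3

Testing removal of each single step:
Without step 1: final = a=2, p=2 (different)
Without step 2: final = a=5, p=4 (different)
Without step 3: final = a=4, p=4 (same)
Without step 4: final = a=0, p=4 (different)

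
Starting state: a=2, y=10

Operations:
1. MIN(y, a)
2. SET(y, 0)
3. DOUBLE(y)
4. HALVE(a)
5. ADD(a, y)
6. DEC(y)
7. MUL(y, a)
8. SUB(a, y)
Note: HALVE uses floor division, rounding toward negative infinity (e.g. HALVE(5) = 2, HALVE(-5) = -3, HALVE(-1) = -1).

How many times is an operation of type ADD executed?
1

Counting ADD operations:
Step 5: ADD(a, y) ← ADD
Total: 1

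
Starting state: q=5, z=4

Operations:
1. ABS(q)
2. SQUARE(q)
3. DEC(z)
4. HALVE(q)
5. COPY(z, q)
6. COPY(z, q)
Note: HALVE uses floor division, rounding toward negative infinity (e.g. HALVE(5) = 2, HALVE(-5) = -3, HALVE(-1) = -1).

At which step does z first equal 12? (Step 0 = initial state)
Step 5

Tracing z:
Initial: z = 4
After step 1: z = 4
After step 2: z = 4
After step 3: z = 3
After step 4: z = 3
After step 5: z = 12 ← first occurrence
After step 6: z = 12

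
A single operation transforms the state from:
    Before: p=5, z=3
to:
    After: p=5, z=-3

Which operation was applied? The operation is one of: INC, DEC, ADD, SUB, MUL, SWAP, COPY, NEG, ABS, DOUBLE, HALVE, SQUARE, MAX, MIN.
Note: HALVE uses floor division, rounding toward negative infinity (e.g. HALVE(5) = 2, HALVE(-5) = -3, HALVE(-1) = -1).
NEG(z)

Analyzing the change:
Before: p=5, z=3
After: p=5, z=-3
Variable z changed from 3 to -3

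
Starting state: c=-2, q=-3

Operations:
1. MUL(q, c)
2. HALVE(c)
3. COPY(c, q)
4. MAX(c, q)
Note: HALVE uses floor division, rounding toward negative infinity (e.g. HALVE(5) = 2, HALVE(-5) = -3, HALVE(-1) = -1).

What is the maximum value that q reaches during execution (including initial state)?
6

Values of q at each step:
Initial: q = -3
After step 1: q = 6 ← maximum
After step 2: q = 6
After step 3: q = 6
After step 4: q = 6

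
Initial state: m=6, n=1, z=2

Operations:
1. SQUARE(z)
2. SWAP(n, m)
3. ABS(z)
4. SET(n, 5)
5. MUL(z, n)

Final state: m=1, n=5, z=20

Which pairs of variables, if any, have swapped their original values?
None

Comparing initial and final values:
n: 1 → 5
z: 2 → 20
m: 6 → 1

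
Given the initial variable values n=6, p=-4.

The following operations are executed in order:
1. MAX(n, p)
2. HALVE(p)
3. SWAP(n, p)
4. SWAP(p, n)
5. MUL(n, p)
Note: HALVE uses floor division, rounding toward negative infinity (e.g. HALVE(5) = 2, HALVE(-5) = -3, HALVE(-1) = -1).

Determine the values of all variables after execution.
{n: -12, p: -2}

Step-by-step execution:
Initial: n=6, p=-4
After step 1 (MAX(n, p)): n=6, p=-4
After step 2 (HALVE(p)): n=6, p=-2
After step 3 (SWAP(n, p)): n=-2, p=6
After step 4 (SWAP(p, n)): n=6, p=-2
After step 5 (MUL(n, p)): n=-12, p=-2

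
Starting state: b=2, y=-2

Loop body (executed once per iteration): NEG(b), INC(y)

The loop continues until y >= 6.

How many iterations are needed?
8

Tracing iterations:
Initial: b=2, y=-2
After iteration 1: b=-2, y=-1
After iteration 2: b=2, y=0
After iteration 3: b=-2, y=1
After iteration 4: b=2, y=2
After iteration 5: b=-2, y=3
After iteration 6: b=2, y=4
After iteration 7: b=-2, y=5
After iteration 8: b=2, y=6
y >= 6 now holds, so the loop exits after 8 iterations.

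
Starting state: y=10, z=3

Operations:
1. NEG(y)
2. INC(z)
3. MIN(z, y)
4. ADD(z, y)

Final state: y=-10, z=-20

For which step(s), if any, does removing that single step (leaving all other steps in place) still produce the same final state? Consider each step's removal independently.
Step(s) 2

Testing removal of each single step:
Without step 1: final = y=10, z=14 (different)
Without step 2: final = y=-10, z=-20 (same)
Without step 3: final = y=-10, z=-6 (different)
Without step 4: final = y=-10, z=-10 (different)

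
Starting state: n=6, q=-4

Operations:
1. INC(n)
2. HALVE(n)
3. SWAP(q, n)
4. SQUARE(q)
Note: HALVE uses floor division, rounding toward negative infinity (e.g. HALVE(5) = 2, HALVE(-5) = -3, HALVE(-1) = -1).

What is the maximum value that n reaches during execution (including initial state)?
7

Values of n at each step:
Initial: n = 6
After step 1: n = 7 ← maximum
After step 2: n = 3
After step 3: n = -4
After step 4: n = -4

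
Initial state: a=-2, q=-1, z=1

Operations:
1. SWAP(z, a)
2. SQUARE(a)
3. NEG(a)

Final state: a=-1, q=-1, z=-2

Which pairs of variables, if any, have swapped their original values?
None

Comparing initial and final values:
z: 1 → -2
a: -2 → -1
q: -1 → -1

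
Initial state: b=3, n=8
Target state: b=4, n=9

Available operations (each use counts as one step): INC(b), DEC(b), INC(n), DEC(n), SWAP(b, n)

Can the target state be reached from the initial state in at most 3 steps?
Yes

Path (2 steps): INC(b) → INC(n)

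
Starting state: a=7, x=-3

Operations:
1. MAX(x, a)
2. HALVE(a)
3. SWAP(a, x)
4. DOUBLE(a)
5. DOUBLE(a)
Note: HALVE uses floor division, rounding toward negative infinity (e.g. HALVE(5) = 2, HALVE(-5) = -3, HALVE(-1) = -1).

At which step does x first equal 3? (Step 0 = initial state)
Step 3

Tracing x:
Initial: x = -3
After step 1: x = 7
After step 2: x = 7
After step 3: x = 3 ← first occurrence
After step 4: x = 3
After step 5: x = 3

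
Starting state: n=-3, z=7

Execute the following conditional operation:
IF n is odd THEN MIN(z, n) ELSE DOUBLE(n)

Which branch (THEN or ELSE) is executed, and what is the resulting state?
Branch: THEN, Final state: n=-3, z=-3

Evaluating condition: n is odd
Condition is True, so THEN branch executes
After MIN(z, n): n=-3, z=-3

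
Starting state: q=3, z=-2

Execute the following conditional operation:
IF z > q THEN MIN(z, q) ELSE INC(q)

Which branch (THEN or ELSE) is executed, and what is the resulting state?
Branch: ELSE, Final state: q=4, z=-2

Evaluating condition: z > q
z = -2, q = 3
Condition is False, so ELSE branch executes
After INC(q): q=4, z=-2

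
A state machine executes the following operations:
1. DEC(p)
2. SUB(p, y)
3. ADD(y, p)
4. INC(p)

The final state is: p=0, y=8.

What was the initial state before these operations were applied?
p=9, y=9

Working backwards:
Final state: p=0, y=8
Before step 4 (INC(p)): p=-1, y=8
Before step 3 (ADD(y, p)): p=-1, y=9
Before step 2 (SUB(p, y)): p=8, y=9
Before step 1 (DEC(p)): p=9, y=9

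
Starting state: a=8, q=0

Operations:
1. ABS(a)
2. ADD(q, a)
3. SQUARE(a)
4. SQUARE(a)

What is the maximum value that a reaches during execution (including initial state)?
4096

Values of a at each step:
Initial: a = 8
After step 1: a = 8
After step 2: a = 8
After step 3: a = 64
After step 4: a = 4096 ← maximum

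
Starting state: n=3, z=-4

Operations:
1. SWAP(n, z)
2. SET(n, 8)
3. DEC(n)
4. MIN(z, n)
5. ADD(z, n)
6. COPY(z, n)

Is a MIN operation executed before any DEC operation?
No

First MIN: step 4
First DEC: step 3
Since 4 > 3, DEC comes first.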